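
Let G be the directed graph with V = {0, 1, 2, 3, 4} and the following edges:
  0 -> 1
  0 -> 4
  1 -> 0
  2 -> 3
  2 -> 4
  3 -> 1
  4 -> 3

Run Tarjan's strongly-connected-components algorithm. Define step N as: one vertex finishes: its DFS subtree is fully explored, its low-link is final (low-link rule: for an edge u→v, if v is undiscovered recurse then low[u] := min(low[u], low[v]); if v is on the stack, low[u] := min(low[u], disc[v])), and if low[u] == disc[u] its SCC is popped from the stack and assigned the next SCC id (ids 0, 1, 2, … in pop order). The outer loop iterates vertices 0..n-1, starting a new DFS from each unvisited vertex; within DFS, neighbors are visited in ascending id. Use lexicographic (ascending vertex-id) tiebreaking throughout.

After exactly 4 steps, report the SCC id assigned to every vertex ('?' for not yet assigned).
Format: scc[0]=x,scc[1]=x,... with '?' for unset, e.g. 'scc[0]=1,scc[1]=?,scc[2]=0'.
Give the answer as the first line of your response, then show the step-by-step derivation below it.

scc[0]=0,scc[1]=0,scc[2]=?,scc[3]=0,scc[4]=0

step 1: low=(low[0]=0,low[1]=0,low[2]=?,low[3]=?,low[4]=?); scc=(scc[0]=?,scc[1]=?,scc[2]=?,scc[3]=?,scc[4]=?)
step 2: low=(low[0]=0,low[1]=0,low[2]=?,low[3]=1,low[4]=2); scc=(scc[0]=?,scc[1]=?,scc[2]=?,scc[3]=?,scc[4]=?)
step 3: low=(low[0]=0,low[1]=0,low[2]=?,low[3]=1,low[4]=1); scc=(scc[0]=?,scc[1]=?,scc[2]=?,scc[3]=?,scc[4]=?)
step 4: low=(low[0]=0,low[1]=0,low[2]=?,low[3]=1,low[4]=1); scc=(scc[0]=0,scc[1]=0,scc[2]=?,scc[3]=0,scc[4]=0)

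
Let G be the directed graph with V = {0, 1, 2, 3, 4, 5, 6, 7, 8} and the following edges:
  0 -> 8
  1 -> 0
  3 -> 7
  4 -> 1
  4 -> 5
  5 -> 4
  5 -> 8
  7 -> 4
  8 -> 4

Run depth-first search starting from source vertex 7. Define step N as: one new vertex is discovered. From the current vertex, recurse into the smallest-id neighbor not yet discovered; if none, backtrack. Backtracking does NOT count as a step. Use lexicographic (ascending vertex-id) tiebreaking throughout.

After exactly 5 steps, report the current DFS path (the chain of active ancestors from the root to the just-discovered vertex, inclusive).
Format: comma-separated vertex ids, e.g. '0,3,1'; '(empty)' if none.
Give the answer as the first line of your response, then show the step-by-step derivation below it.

7,4,1,0,8

step 1: discover 7; path=7; order=7
step 2: discover 4; path=7>4; order=7,4
step 3: discover 1; path=7>4>1; order=7,4,1
step 4: discover 0; path=7>4>1>0; order=7,4,1,0
step 5: discover 8; path=7>4>1>0>8; order=7,4,1,0,8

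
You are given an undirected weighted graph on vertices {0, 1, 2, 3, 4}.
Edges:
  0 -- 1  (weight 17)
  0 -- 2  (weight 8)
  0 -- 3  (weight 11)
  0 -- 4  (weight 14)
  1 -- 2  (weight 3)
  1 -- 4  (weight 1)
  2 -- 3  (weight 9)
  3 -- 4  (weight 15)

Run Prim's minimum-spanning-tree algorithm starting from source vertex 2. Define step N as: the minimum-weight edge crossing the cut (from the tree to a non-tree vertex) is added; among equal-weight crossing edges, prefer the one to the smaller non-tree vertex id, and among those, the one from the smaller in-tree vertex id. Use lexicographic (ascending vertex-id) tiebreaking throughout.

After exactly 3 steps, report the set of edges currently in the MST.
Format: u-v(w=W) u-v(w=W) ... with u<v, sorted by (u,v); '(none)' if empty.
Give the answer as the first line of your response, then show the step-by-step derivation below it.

0-2(w=8) 1-2(w=3) 1-4(w=1)

step 1: add edge 1-2 (w=3); MST = {1-2(w=3)}
step 2: add edge 1-4 (w=1); MST = {1-2(w=3) 1-4(w=1)}
step 3: add edge 0-2 (w=8); MST = {0-2(w=8) 1-2(w=3) 1-4(w=1)}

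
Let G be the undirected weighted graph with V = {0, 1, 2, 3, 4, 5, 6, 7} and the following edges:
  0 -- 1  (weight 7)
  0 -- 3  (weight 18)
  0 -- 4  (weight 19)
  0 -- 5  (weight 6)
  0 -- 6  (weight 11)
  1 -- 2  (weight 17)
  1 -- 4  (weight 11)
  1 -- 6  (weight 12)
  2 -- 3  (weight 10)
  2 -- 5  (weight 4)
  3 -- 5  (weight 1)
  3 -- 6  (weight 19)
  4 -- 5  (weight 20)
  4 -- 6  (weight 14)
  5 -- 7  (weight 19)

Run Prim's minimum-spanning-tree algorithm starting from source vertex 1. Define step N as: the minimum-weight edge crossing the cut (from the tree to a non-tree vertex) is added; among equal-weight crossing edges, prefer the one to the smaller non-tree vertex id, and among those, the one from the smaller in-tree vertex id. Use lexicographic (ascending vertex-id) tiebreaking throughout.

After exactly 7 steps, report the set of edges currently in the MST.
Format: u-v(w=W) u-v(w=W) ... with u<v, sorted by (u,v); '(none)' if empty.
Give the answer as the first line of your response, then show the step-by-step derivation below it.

0-1(w=7) 0-5(w=6) 0-6(w=11) 1-4(w=11) 2-5(w=4) 3-5(w=1) 5-7(w=19)

step 1: add edge 0-1 (w=7); MST = {0-1(w=7)}
step 2: add edge 0-5 (w=6); MST = {0-1(w=7) 0-5(w=6)}
step 3: add edge 3-5 (w=1); MST = {0-1(w=7) 0-5(w=6) 3-5(w=1)}
step 4: add edge 2-5 (w=4); MST = {0-1(w=7) 0-5(w=6) 2-5(w=4) 3-5(w=1)}
step 5: add edge 1-4 (w=11); MST = {0-1(w=7) 0-5(w=6) 1-4(w=11) 2-5(w=4) 3-5(w=1)}
step 6: add edge 0-6 (w=11); MST = {0-1(w=7) 0-5(w=6) 0-6(w=11) 1-4(w=11) 2-5(w=4) 3-5(w=1)}
step 7: add edge 5-7 (w=19); MST = {0-1(w=7) 0-5(w=6) 0-6(w=11) 1-4(w=11) 2-5(w=4) 3-5(w=1) 5-7(w=19)}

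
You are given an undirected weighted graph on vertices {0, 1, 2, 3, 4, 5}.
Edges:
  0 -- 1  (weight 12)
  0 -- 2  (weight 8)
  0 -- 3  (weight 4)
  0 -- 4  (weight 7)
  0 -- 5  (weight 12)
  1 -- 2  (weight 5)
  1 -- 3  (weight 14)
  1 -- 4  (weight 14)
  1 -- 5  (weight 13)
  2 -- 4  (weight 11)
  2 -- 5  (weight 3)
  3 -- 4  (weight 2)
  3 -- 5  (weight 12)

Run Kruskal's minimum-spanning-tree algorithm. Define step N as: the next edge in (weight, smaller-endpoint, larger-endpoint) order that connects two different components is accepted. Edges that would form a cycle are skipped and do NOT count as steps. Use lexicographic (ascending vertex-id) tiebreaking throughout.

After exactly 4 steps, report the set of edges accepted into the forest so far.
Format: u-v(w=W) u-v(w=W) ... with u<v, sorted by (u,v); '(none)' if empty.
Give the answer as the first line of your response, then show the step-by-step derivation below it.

0-3(w=4) 1-2(w=5) 2-5(w=3) 3-4(w=2)

step 1: add edge 3-4 (w=2); MST = {3-4(w=2)}
step 2: add edge 2-5 (w=3); MST = {2-5(w=3) 3-4(w=2)}
step 3: add edge 0-3 (w=4); MST = {0-3(w=4) 2-5(w=3) 3-4(w=2)}
step 4: add edge 1-2 (w=5); MST = {0-3(w=4) 1-2(w=5) 2-5(w=3) 3-4(w=2)}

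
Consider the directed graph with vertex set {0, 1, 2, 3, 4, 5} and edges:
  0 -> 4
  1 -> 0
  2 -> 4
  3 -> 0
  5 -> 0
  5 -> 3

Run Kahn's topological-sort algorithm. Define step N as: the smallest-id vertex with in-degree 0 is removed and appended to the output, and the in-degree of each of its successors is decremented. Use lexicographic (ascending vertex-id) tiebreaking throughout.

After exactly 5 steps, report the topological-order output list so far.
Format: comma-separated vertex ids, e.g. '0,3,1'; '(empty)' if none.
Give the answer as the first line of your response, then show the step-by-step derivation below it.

1,2,5,3,0

step 1: output 1; order=[1]; indeg=(2,0,0,1,2,0)
step 2: output 2; order=[1,2]; indeg=(2,0,0,1,1,0)
step 3: output 5; order=[1,2,5]; indeg=(1,0,0,0,1,0)
step 4: output 3; order=[1,2,5,3]; indeg=(0,0,0,0,1,0)
step 5: output 0; order=[1,2,5,3,0]; indeg=(0,0,0,0,0,0)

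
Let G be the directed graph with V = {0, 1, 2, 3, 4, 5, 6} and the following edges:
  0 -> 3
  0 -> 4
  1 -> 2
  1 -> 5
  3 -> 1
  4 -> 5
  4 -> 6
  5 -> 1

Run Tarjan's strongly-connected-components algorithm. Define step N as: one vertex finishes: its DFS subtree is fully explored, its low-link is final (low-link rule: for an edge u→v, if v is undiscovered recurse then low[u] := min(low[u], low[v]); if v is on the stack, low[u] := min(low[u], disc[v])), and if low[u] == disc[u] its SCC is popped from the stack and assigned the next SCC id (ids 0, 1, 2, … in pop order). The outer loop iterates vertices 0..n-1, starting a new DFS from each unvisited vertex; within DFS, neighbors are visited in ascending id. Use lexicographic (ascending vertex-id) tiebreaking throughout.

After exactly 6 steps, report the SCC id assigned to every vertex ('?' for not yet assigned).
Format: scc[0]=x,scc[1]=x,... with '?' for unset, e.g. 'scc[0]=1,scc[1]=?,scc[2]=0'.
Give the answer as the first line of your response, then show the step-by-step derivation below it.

scc[0]=?,scc[1]=1,scc[2]=0,scc[3]=2,scc[4]=4,scc[5]=1,scc[6]=3

step 1: low=(low[0]=0,low[1]=2,low[2]=3,low[3]=1,low[4]=?,low[5]=?,low[6]=?); scc=(scc[0]=?,scc[1]=?,scc[2]=0,scc[3]=?,scc[4]=?,scc[5]=?,scc[6]=?)
step 2: low=(low[0]=0,low[1]=2,low[2]=3,low[3]=1,low[4]=?,low[5]=2,low[6]=?); scc=(scc[0]=?,scc[1]=?,scc[2]=0,scc[3]=?,scc[4]=?,scc[5]=?,scc[6]=?)
step 3: low=(low[0]=0,low[1]=2,low[2]=3,low[3]=1,low[4]=?,low[5]=2,low[6]=?); scc=(scc[0]=?,scc[1]=1,scc[2]=0,scc[3]=?,scc[4]=?,scc[5]=1,scc[6]=?)
step 4: low=(low[0]=0,low[1]=2,low[2]=3,low[3]=1,low[4]=?,low[5]=2,low[6]=?); scc=(scc[0]=?,scc[1]=1,scc[2]=0,scc[3]=2,scc[4]=?,scc[5]=1,scc[6]=?)
step 5: low=(low[0]=0,low[1]=2,low[2]=3,low[3]=1,low[4]=5,low[5]=2,low[6]=6); scc=(scc[0]=?,scc[1]=1,scc[2]=0,scc[3]=2,scc[4]=?,scc[5]=1,scc[6]=3)
step 6: low=(low[0]=0,low[1]=2,low[2]=3,low[3]=1,low[4]=5,low[5]=2,low[6]=6); scc=(scc[0]=?,scc[1]=1,scc[2]=0,scc[3]=2,scc[4]=4,scc[5]=1,scc[6]=3)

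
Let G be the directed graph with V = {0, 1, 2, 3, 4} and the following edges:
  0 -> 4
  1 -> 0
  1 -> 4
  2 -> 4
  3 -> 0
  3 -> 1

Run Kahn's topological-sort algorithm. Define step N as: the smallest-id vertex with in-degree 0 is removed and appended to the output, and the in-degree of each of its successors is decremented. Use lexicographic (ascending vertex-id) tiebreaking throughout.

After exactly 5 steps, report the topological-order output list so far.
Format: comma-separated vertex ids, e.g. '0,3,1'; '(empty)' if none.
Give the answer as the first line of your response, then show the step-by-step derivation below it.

2,3,1,0,4

step 1: output 2; order=[2]; indeg=(2,1,0,0,2)
step 2: output 3; order=[2,3]; indeg=(1,0,0,0,2)
step 3: output 1; order=[2,3,1]; indeg=(0,0,0,0,1)
step 4: output 0; order=[2,3,1,0]; indeg=(0,0,0,0,0)
step 5: output 4; order=[2,3,1,0,4]; indeg=(0,0,0,0,0)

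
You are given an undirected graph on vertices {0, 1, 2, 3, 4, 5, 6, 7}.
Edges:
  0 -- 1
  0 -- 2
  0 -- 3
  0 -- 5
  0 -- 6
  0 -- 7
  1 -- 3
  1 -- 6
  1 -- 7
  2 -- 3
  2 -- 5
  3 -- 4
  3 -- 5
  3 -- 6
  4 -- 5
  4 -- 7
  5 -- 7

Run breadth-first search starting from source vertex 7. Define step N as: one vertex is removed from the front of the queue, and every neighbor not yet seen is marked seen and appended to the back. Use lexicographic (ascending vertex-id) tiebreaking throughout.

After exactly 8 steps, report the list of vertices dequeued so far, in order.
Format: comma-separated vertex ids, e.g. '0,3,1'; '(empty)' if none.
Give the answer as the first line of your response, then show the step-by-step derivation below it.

7,0,1,4,5,2,3,6

step 1: dequeue 7; queue=[0,1,4,5]; order=7
step 2: dequeue 0; queue=[1,4,5,2,3,6]; order=7,0
step 3: dequeue 1; queue=[4,5,2,3,6]; order=7,0,1
step 4: dequeue 4; queue=[5,2,3,6]; order=7,0,1,4
step 5: dequeue 5; queue=[2,3,6]; order=7,0,1,4,5
step 6: dequeue 2; queue=[3,6]; order=7,0,1,4,5,2
step 7: dequeue 3; queue=[6]; order=7,0,1,4,5,2,3
step 8: dequeue 6; queue=[(empty)]; order=7,0,1,4,5,2,3,6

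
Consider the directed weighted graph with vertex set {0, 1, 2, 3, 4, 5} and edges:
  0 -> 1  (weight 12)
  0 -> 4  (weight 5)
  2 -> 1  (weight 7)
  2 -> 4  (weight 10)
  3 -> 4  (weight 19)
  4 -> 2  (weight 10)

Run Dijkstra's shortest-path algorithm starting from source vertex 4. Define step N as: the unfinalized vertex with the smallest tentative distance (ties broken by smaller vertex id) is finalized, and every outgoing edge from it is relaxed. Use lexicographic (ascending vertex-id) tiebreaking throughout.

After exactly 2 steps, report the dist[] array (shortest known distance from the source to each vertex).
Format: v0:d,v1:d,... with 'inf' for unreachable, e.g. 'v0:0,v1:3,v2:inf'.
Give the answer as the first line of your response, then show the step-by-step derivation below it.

v0:inf,v1:17,v2:10,v3:inf,v4:0,v5:inf

step 1: dist = v0:inf,v1:inf,v2:10,v3:inf,v4:0,v5:inf
step 2: dist = v0:inf,v1:17,v2:10,v3:inf,v4:0,v5:inf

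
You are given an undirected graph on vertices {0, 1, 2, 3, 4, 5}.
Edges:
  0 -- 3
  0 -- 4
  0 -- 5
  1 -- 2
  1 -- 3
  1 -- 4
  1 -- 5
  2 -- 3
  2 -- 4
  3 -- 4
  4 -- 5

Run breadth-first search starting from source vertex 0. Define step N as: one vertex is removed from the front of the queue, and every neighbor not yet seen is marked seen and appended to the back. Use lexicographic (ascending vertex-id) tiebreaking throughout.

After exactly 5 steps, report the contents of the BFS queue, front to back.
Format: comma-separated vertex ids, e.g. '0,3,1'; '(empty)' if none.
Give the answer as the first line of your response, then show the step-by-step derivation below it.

2

step 1: dequeue 0; queue=[3,4,5]; order=0
step 2: dequeue 3; queue=[4,5,1,2]; order=0,3
step 3: dequeue 4; queue=[5,1,2]; order=0,3,4
step 4: dequeue 5; queue=[1,2]; order=0,3,4,5
step 5: dequeue 1; queue=[2]; order=0,3,4,5,1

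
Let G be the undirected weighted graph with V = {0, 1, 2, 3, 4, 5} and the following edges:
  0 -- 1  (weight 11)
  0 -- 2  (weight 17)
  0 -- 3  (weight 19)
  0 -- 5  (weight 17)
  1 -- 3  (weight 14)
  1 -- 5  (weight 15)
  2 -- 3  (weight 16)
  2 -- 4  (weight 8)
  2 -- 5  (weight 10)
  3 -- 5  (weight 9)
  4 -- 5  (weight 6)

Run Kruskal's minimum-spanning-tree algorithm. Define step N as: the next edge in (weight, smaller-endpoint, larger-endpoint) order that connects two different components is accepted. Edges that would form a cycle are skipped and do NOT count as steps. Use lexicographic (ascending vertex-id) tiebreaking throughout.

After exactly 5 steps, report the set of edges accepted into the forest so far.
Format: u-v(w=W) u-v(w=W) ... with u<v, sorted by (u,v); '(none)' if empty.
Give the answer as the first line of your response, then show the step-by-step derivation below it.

0-1(w=11) 1-3(w=14) 2-4(w=8) 3-5(w=9) 4-5(w=6)

step 1: add edge 4-5 (w=6); MST = {4-5(w=6)}
step 2: add edge 2-4 (w=8); MST = {2-4(w=8) 4-5(w=6)}
step 3: add edge 3-5 (w=9); MST = {2-4(w=8) 3-5(w=9) 4-5(w=6)}
step 4: add edge 0-1 (w=11); MST = {0-1(w=11) 2-4(w=8) 3-5(w=9) 4-5(w=6)}
step 5: add edge 1-3 (w=14); MST = {0-1(w=11) 1-3(w=14) 2-4(w=8) 3-5(w=9) 4-5(w=6)}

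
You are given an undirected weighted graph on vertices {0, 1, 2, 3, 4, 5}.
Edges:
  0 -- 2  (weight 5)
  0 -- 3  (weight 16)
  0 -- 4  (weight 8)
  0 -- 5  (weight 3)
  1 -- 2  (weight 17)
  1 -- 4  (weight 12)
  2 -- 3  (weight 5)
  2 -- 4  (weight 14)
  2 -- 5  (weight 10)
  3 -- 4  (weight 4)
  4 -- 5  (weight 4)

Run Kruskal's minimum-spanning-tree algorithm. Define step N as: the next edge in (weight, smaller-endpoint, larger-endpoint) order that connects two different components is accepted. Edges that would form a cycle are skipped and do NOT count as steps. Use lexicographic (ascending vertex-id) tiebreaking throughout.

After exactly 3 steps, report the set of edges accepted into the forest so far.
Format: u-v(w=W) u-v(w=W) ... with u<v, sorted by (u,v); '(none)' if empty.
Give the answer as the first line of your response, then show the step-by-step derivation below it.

0-5(w=3) 3-4(w=4) 4-5(w=4)

step 1: add edge 0-5 (w=3); MST = {0-5(w=3)}
step 2: add edge 3-4 (w=4); MST = {0-5(w=3) 3-4(w=4)}
step 3: add edge 4-5 (w=4); MST = {0-5(w=3) 3-4(w=4) 4-5(w=4)}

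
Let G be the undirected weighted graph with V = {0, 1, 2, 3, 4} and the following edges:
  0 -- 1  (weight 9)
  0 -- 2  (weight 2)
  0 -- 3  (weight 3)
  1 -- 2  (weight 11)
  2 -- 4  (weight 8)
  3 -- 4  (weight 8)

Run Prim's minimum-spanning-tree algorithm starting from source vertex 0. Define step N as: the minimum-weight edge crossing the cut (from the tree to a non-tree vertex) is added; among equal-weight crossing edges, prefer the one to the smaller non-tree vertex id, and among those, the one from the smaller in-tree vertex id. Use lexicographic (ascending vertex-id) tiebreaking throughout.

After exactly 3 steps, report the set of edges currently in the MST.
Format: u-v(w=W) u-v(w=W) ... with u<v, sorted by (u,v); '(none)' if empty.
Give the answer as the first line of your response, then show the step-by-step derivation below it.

0-2(w=2) 0-3(w=3) 2-4(w=8)

step 1: add edge 0-2 (w=2); MST = {0-2(w=2)}
step 2: add edge 0-3 (w=3); MST = {0-2(w=2) 0-3(w=3)}
step 3: add edge 2-4 (w=8); MST = {0-2(w=2) 0-3(w=3) 2-4(w=8)}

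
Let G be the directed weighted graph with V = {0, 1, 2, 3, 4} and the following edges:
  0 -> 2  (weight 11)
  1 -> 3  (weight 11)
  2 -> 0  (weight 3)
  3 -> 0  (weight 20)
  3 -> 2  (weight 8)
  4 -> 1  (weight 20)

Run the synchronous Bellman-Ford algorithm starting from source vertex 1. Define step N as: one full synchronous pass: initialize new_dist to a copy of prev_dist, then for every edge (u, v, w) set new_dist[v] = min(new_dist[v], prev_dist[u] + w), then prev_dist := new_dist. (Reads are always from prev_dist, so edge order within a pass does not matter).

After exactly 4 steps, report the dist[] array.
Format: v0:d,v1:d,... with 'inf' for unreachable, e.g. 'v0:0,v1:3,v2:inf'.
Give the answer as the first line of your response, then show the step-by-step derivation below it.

v0:22,v1:0,v2:19,v3:11,v4:inf

step 1: dist = v0:inf,v1:0,v2:inf,v3:11,v4:inf
step 2: dist = v0:31,v1:0,v2:19,v3:11,v4:inf
step 3: dist = v0:22,v1:0,v2:19,v3:11,v4:inf
step 4: dist = v0:22,v1:0,v2:19,v3:11,v4:inf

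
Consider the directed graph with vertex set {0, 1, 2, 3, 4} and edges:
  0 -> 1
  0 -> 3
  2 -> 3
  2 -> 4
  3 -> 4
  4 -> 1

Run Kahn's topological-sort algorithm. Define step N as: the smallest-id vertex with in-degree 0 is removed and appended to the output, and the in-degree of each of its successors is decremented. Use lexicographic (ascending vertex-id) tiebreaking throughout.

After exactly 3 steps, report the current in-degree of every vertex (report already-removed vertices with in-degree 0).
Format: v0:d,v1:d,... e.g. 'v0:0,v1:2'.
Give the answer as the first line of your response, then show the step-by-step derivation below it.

v0:0,v1:1,v2:0,v3:0,v4:0

step 1: output 0; order=[0]; indeg=(0,1,0,1,2)
step 2: output 2; order=[0,2]; indeg=(0,1,0,0,1)
step 3: output 3; order=[0,2,3]; indeg=(0,1,0,0,0)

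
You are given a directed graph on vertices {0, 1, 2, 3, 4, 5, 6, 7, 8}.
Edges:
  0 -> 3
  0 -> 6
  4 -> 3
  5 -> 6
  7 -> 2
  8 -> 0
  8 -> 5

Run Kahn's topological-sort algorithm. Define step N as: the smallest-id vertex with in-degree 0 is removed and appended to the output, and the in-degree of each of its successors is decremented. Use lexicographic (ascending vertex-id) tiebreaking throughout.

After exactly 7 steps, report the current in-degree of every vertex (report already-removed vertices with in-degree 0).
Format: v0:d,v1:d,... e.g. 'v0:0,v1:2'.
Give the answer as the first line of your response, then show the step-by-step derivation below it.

v0:0,v1:0,v2:0,v3:0,v4:0,v5:0,v6:1,v7:0,v8:0

step 1: output 1; order=[1]; indeg=(1,0,1,2,0,1,2,0,0)
step 2: output 4; order=[1,4]; indeg=(1,0,1,1,0,1,2,0,0)
step 3: output 7; order=[1,4,7]; indeg=(1,0,0,1,0,1,2,0,0)
step 4: output 2; order=[1,4,7,2]; indeg=(1,0,0,1,0,1,2,0,0)
step 5: output 8; order=[1,4,7,2,8]; indeg=(0,0,0,1,0,0,2,0,0)
step 6: output 0; order=[1,4,7,2,8,0]; indeg=(0,0,0,0,0,0,1,0,0)
step 7: output 3; order=[1,4,7,2,8,0,3]; indeg=(0,0,0,0,0,0,1,0,0)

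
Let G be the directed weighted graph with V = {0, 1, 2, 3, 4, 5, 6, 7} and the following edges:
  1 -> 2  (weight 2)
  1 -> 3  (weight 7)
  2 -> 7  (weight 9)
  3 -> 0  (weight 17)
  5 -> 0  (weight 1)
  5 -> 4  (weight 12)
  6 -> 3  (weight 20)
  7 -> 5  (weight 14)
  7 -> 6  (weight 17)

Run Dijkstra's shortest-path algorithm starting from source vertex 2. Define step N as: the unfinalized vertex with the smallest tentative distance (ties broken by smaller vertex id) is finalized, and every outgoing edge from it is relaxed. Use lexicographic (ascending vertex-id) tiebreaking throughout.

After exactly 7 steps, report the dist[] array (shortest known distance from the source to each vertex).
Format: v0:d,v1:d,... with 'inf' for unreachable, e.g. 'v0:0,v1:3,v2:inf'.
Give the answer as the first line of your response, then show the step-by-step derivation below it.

v0:24,v1:inf,v2:0,v3:46,v4:35,v5:23,v6:26,v7:9

step 1: dist = v0:inf,v1:inf,v2:0,v3:inf,v4:inf,v5:inf,v6:inf,v7:9
step 2: dist = v0:inf,v1:inf,v2:0,v3:inf,v4:inf,v5:23,v6:26,v7:9
step 3: dist = v0:24,v1:inf,v2:0,v3:inf,v4:35,v5:23,v6:26,v7:9
step 4: dist = v0:24,v1:inf,v2:0,v3:inf,v4:35,v5:23,v6:26,v7:9
step 5: dist = v0:24,v1:inf,v2:0,v3:46,v4:35,v5:23,v6:26,v7:9
step 6: dist = v0:24,v1:inf,v2:0,v3:46,v4:35,v5:23,v6:26,v7:9
step 7: dist = v0:24,v1:inf,v2:0,v3:46,v4:35,v5:23,v6:26,v7:9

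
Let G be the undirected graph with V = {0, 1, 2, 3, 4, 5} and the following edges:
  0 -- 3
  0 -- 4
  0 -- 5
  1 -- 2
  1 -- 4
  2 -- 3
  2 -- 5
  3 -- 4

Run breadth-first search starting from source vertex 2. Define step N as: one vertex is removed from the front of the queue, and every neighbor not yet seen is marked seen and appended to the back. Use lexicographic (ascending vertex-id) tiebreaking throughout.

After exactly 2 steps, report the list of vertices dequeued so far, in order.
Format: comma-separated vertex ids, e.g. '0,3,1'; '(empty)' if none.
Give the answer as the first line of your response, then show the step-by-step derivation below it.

2,1

step 1: dequeue 2; queue=[1,3,5]; order=2
step 2: dequeue 1; queue=[3,5,4]; order=2,1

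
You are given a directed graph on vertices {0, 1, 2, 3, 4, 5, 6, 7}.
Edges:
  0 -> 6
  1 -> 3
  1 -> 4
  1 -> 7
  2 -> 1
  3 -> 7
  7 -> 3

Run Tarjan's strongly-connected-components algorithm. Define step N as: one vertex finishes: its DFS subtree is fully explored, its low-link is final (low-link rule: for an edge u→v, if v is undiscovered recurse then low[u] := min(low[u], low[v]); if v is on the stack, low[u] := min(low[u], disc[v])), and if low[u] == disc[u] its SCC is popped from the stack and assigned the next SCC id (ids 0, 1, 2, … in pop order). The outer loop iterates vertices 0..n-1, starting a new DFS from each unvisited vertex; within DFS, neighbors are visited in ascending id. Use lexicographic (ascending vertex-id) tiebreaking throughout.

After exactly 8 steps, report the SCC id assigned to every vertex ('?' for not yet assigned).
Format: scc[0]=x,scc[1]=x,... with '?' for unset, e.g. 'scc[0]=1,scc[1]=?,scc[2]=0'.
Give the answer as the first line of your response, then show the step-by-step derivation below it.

scc[0]=1,scc[1]=4,scc[2]=5,scc[3]=2,scc[4]=3,scc[5]=6,scc[6]=0,scc[7]=2

step 1: low=(low[0]=0,low[1]=?,low[2]=?,low[3]=?,low[4]=?,low[5]=?,low[6]=1,low[7]=?); scc=(scc[0]=?,scc[1]=?,scc[2]=?,scc[3]=?,scc[4]=?,scc[5]=?,scc[6]=0,scc[7]=?)
step 2: low=(low[0]=0,low[1]=?,low[2]=?,low[3]=?,low[4]=?,low[5]=?,low[6]=1,low[7]=?); scc=(scc[0]=1,scc[1]=?,scc[2]=?,scc[3]=?,scc[4]=?,scc[5]=?,scc[6]=0,scc[7]=?)
step 3: low=(low[0]=0,low[1]=2,low[2]=?,low[3]=3,low[4]=?,low[5]=?,low[6]=1,low[7]=3); scc=(scc[0]=1,scc[1]=?,scc[2]=?,scc[3]=?,scc[4]=?,scc[5]=?,scc[6]=0,scc[7]=?)
step 4: low=(low[0]=0,low[1]=2,low[2]=?,low[3]=3,low[4]=?,low[5]=?,low[6]=1,low[7]=3); scc=(scc[0]=1,scc[1]=?,scc[2]=?,scc[3]=2,scc[4]=?,scc[5]=?,scc[6]=0,scc[7]=2)
step 5: low=(low[0]=0,low[1]=2,low[2]=?,low[3]=3,low[4]=5,low[5]=?,low[6]=1,low[7]=3); scc=(scc[0]=1,scc[1]=?,scc[2]=?,scc[3]=2,scc[4]=3,scc[5]=?,scc[6]=0,scc[7]=2)
step 6: low=(low[0]=0,low[1]=2,low[2]=?,low[3]=3,low[4]=5,low[5]=?,low[6]=1,low[7]=3); scc=(scc[0]=1,scc[1]=4,scc[2]=?,scc[3]=2,scc[4]=3,scc[5]=?,scc[6]=0,scc[7]=2)
step 7: low=(low[0]=0,low[1]=2,low[2]=6,low[3]=3,low[4]=5,low[5]=?,low[6]=1,low[7]=3); scc=(scc[0]=1,scc[1]=4,scc[2]=5,scc[3]=2,scc[4]=3,scc[5]=?,scc[6]=0,scc[7]=2)
step 8: low=(low[0]=0,low[1]=2,low[2]=6,low[3]=3,low[4]=5,low[5]=7,low[6]=1,low[7]=3); scc=(scc[0]=1,scc[1]=4,scc[2]=5,scc[3]=2,scc[4]=3,scc[5]=6,scc[6]=0,scc[7]=2)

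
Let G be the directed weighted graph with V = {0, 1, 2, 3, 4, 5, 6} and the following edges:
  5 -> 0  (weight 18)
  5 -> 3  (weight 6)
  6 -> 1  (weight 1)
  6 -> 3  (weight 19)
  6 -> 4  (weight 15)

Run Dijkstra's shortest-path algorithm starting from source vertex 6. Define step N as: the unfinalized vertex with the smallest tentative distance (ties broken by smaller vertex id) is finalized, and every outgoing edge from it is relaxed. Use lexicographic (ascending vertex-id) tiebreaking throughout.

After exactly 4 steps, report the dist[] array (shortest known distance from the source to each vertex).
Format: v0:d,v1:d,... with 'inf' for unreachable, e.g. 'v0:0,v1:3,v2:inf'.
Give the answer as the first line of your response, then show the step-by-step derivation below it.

v0:inf,v1:1,v2:inf,v3:19,v4:15,v5:inf,v6:0

step 1: dist = v0:inf,v1:1,v2:inf,v3:19,v4:15,v5:inf,v6:0
step 2: dist = v0:inf,v1:1,v2:inf,v3:19,v4:15,v5:inf,v6:0
step 3: dist = v0:inf,v1:1,v2:inf,v3:19,v4:15,v5:inf,v6:0
step 4: dist = v0:inf,v1:1,v2:inf,v3:19,v4:15,v5:inf,v6:0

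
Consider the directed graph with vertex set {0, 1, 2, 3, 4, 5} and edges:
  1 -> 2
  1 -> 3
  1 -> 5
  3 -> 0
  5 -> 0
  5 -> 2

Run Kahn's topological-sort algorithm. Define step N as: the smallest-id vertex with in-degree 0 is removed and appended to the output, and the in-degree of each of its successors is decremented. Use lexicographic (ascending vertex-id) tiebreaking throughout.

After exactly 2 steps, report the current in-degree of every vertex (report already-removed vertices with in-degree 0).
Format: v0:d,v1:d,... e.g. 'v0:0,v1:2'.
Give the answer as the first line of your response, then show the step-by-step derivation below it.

v0:1,v1:0,v2:1,v3:0,v4:0,v5:0

step 1: output 1; order=[1]; indeg=(2,0,1,0,0,0)
step 2: output 3; order=[1,3]; indeg=(1,0,1,0,0,0)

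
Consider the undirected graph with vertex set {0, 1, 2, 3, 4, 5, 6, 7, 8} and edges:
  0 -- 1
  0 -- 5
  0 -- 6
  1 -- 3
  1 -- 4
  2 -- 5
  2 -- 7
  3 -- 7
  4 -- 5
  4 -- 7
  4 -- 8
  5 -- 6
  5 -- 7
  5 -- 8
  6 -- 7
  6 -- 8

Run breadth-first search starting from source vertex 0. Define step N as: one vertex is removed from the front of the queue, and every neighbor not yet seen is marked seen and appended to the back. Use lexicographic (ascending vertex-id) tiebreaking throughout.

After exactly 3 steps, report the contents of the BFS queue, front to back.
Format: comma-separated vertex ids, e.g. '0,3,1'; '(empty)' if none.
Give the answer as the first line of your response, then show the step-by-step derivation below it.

6,3,4,2,7,8

step 1: dequeue 0; queue=[1,5,6]; order=0
step 2: dequeue 1; queue=[5,6,3,4]; order=0,1
step 3: dequeue 5; queue=[6,3,4,2,7,8]; order=0,1,5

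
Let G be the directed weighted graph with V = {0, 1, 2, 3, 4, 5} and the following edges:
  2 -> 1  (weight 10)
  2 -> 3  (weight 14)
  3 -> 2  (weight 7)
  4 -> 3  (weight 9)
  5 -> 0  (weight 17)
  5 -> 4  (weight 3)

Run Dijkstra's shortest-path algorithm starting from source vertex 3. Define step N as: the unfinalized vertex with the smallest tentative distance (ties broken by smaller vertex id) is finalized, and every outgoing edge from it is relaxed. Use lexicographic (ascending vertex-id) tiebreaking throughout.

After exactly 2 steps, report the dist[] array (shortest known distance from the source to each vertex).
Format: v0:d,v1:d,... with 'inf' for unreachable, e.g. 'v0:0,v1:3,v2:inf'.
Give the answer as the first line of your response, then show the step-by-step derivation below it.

v0:inf,v1:17,v2:7,v3:0,v4:inf,v5:inf

step 1: dist = v0:inf,v1:inf,v2:7,v3:0,v4:inf,v5:inf
step 2: dist = v0:inf,v1:17,v2:7,v3:0,v4:inf,v5:inf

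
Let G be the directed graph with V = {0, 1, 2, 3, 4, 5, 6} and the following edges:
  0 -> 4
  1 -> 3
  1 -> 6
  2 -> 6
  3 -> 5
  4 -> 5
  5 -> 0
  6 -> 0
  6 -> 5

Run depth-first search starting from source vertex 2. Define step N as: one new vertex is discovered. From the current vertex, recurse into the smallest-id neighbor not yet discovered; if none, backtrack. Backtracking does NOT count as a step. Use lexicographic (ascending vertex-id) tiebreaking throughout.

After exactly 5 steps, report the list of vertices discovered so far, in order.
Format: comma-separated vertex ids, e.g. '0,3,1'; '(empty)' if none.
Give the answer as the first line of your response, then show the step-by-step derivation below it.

2,6,0,4,5

step 1: discover 2; path=2; order=2
step 2: discover 6; path=2>6; order=2,6
step 3: discover 0; path=2>6>0; order=2,6,0
step 4: discover 4; path=2>6>0>4; order=2,6,0,4
step 5: discover 5; path=2>6>0>4>5; order=2,6,0,4,5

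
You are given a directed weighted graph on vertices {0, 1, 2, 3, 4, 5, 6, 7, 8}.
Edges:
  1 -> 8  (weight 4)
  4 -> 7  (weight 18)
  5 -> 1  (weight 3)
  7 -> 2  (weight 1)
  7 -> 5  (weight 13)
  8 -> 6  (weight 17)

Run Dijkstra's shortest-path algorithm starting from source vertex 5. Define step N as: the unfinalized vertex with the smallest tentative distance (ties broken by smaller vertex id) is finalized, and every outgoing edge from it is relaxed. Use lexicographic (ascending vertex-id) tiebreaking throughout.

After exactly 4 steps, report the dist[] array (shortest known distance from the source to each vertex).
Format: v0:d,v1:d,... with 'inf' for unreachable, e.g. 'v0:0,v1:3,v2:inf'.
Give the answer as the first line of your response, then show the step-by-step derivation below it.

v0:inf,v1:3,v2:inf,v3:inf,v4:inf,v5:0,v6:24,v7:inf,v8:7

step 1: dist = v0:inf,v1:3,v2:inf,v3:inf,v4:inf,v5:0,v6:inf,v7:inf,v8:inf
step 2: dist = v0:inf,v1:3,v2:inf,v3:inf,v4:inf,v5:0,v6:inf,v7:inf,v8:7
step 3: dist = v0:inf,v1:3,v2:inf,v3:inf,v4:inf,v5:0,v6:24,v7:inf,v8:7
step 4: dist = v0:inf,v1:3,v2:inf,v3:inf,v4:inf,v5:0,v6:24,v7:inf,v8:7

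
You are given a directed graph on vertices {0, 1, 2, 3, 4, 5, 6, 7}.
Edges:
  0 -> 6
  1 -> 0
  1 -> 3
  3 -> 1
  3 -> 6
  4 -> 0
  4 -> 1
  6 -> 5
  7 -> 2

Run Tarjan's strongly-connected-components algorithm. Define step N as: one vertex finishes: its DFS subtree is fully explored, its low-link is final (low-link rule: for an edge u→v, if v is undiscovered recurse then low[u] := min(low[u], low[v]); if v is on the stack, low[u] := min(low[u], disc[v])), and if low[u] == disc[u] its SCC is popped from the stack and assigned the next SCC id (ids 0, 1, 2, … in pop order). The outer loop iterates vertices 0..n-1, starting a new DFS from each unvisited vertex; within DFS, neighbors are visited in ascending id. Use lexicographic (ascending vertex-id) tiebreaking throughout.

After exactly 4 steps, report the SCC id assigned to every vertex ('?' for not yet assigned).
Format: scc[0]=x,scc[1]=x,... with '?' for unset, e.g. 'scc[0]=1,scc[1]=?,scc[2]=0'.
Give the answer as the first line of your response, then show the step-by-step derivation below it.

scc[0]=2,scc[1]=?,scc[2]=?,scc[3]=?,scc[4]=?,scc[5]=0,scc[6]=1,scc[7]=?

step 1: low=(low[0]=0,low[1]=?,low[2]=?,low[3]=?,low[4]=?,low[5]=2,low[6]=1,low[7]=?); scc=(scc[0]=?,scc[1]=?,scc[2]=?,scc[3]=?,scc[4]=?,scc[5]=0,scc[6]=?,scc[7]=?)
step 2: low=(low[0]=0,low[1]=?,low[2]=?,low[3]=?,low[4]=?,low[5]=2,low[6]=1,low[7]=?); scc=(scc[0]=?,scc[1]=?,scc[2]=?,scc[3]=?,scc[4]=?,scc[5]=0,scc[6]=1,scc[7]=?)
step 3: low=(low[0]=0,low[1]=?,low[2]=?,low[3]=?,low[4]=?,low[5]=2,low[6]=1,low[7]=?); scc=(scc[0]=2,scc[1]=?,scc[2]=?,scc[3]=?,scc[4]=?,scc[5]=0,scc[6]=1,scc[7]=?)
step 4: low=(low[0]=0,low[1]=3,low[2]=?,low[3]=3,low[4]=?,low[5]=2,low[6]=1,low[7]=?); scc=(scc[0]=2,scc[1]=?,scc[2]=?,scc[3]=?,scc[4]=?,scc[5]=0,scc[6]=1,scc[7]=?)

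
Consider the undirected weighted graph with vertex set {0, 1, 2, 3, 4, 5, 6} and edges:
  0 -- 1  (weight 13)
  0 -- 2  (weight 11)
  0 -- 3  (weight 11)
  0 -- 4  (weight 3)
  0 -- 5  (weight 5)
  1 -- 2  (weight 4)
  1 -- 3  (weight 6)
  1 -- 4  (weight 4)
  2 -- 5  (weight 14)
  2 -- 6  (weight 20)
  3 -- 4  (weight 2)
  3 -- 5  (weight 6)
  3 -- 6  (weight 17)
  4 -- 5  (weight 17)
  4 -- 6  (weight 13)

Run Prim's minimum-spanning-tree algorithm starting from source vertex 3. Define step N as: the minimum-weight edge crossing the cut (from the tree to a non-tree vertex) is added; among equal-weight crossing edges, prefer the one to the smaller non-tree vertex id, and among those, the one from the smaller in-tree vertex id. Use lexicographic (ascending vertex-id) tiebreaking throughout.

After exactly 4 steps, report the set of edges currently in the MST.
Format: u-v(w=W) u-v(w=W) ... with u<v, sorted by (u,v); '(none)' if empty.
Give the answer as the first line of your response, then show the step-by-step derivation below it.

0-4(w=3) 1-2(w=4) 1-4(w=4) 3-4(w=2)

step 1: add edge 3-4 (w=2); MST = {3-4(w=2)}
step 2: add edge 0-4 (w=3); MST = {0-4(w=3) 3-4(w=2)}
step 3: add edge 1-4 (w=4); MST = {0-4(w=3) 1-4(w=4) 3-4(w=2)}
step 4: add edge 1-2 (w=4); MST = {0-4(w=3) 1-2(w=4) 1-4(w=4) 3-4(w=2)}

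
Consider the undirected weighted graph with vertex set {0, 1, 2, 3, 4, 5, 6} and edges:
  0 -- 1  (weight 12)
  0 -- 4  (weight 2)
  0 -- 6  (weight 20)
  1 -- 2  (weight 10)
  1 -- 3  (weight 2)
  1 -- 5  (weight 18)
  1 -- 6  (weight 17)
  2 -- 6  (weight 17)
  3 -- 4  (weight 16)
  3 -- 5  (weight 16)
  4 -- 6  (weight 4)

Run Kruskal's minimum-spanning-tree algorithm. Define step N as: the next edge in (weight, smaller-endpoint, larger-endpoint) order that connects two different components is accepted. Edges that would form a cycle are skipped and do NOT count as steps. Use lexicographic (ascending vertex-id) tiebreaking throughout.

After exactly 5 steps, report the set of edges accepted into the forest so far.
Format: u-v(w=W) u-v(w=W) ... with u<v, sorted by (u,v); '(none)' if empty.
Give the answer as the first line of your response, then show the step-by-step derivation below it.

0-1(w=12) 0-4(w=2) 1-2(w=10) 1-3(w=2) 4-6(w=4)

step 1: add edge 0-4 (w=2); MST = {0-4(w=2)}
step 2: add edge 1-3 (w=2); MST = {0-4(w=2) 1-3(w=2)}
step 3: add edge 4-6 (w=4); MST = {0-4(w=2) 1-3(w=2) 4-6(w=4)}
step 4: add edge 1-2 (w=10); MST = {0-4(w=2) 1-2(w=10) 1-3(w=2) 4-6(w=4)}
step 5: add edge 0-1 (w=12); MST = {0-1(w=12) 0-4(w=2) 1-2(w=10) 1-3(w=2) 4-6(w=4)}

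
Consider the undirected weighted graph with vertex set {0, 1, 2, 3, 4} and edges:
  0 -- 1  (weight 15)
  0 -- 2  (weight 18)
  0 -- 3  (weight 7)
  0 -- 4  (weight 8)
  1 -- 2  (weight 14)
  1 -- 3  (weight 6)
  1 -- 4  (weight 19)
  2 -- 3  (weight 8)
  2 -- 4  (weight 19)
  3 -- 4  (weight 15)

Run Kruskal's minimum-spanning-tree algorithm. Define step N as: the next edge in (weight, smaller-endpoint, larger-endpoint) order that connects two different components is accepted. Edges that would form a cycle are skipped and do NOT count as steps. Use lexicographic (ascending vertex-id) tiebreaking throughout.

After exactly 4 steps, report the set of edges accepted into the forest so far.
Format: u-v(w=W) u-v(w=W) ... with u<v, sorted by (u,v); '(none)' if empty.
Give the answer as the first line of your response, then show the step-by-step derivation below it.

0-3(w=7) 0-4(w=8) 1-3(w=6) 2-3(w=8)

step 1: add edge 1-3 (w=6); MST = {1-3(w=6)}
step 2: add edge 0-3 (w=7); MST = {0-3(w=7) 1-3(w=6)}
step 3: add edge 0-4 (w=8); MST = {0-3(w=7) 0-4(w=8) 1-3(w=6)}
step 4: add edge 2-3 (w=8); MST = {0-3(w=7) 0-4(w=8) 1-3(w=6) 2-3(w=8)}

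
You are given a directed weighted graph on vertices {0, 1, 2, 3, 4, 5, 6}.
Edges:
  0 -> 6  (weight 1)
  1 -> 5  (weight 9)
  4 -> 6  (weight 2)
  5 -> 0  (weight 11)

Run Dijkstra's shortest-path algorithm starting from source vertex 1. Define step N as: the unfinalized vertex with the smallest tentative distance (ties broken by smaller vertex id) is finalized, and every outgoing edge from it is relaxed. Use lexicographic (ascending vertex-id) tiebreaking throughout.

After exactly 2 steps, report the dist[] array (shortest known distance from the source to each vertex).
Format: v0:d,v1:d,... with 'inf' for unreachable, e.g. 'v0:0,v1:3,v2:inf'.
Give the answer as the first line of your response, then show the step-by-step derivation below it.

v0:20,v1:0,v2:inf,v3:inf,v4:inf,v5:9,v6:inf

step 1: dist = v0:inf,v1:0,v2:inf,v3:inf,v4:inf,v5:9,v6:inf
step 2: dist = v0:20,v1:0,v2:inf,v3:inf,v4:inf,v5:9,v6:inf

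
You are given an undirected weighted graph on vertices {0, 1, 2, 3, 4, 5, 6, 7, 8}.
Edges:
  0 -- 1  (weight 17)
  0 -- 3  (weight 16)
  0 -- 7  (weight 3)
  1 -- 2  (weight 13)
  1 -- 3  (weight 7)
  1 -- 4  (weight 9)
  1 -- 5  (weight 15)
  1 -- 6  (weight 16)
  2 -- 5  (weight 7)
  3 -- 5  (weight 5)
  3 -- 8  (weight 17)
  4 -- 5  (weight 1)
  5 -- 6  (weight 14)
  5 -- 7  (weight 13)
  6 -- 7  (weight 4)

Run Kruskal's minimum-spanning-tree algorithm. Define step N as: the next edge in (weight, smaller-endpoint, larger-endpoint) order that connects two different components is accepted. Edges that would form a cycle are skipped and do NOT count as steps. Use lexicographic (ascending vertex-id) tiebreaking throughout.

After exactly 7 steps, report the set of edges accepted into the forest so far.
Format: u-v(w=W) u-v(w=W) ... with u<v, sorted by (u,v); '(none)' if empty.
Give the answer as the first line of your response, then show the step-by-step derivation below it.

0-7(w=3) 1-3(w=7) 2-5(w=7) 3-5(w=5) 4-5(w=1) 5-7(w=13) 6-7(w=4)

step 1: add edge 4-5 (w=1); MST = {4-5(w=1)}
step 2: add edge 0-7 (w=3); MST = {0-7(w=3) 4-5(w=1)}
step 3: add edge 6-7 (w=4); MST = {0-7(w=3) 4-5(w=1) 6-7(w=4)}
step 4: add edge 3-5 (w=5); MST = {0-7(w=3) 3-5(w=5) 4-5(w=1) 6-7(w=4)}
step 5: add edge 1-3 (w=7); MST = {0-7(w=3) 1-3(w=7) 3-5(w=5) 4-5(w=1) 6-7(w=4)}
step 6: add edge 2-5 (w=7); MST = {0-7(w=3) 1-3(w=7) 2-5(w=7) 3-5(w=5) 4-5(w=1) 6-7(w=4)}
step 7: add edge 5-7 (w=13); MST = {0-7(w=3) 1-3(w=7) 2-5(w=7) 3-5(w=5) 4-5(w=1) 5-7(w=13) 6-7(w=4)}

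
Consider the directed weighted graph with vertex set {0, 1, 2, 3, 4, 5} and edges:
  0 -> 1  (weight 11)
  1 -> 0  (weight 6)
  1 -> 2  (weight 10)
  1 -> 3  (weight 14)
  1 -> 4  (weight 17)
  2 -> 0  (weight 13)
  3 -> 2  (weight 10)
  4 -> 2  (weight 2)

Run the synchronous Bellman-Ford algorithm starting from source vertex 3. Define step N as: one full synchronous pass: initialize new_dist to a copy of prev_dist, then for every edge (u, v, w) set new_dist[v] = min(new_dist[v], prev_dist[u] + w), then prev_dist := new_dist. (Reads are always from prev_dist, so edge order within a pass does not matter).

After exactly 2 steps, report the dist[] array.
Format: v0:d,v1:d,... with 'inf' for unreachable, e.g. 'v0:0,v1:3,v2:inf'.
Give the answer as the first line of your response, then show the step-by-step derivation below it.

v0:23,v1:inf,v2:10,v3:0,v4:inf,v5:inf

step 1: dist = v0:inf,v1:inf,v2:10,v3:0,v4:inf,v5:inf
step 2: dist = v0:23,v1:inf,v2:10,v3:0,v4:inf,v5:inf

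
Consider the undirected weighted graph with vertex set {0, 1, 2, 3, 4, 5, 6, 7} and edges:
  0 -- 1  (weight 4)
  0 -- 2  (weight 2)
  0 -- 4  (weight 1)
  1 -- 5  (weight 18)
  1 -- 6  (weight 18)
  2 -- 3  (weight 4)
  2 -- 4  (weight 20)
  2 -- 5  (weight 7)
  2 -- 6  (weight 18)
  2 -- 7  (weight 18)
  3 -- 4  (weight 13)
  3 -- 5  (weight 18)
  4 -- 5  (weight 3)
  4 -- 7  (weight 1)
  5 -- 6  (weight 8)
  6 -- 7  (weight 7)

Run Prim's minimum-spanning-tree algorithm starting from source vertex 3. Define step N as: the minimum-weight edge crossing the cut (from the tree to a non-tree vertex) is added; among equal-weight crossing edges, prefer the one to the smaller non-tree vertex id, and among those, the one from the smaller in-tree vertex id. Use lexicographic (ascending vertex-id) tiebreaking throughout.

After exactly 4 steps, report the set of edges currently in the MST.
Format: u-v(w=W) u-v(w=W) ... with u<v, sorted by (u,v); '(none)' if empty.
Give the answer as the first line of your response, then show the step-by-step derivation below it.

0-2(w=2) 0-4(w=1) 2-3(w=4) 4-7(w=1)

step 1: add edge 2-3 (w=4); MST = {2-3(w=4)}
step 2: add edge 0-2 (w=2); MST = {0-2(w=2) 2-3(w=4)}
step 3: add edge 0-4 (w=1); MST = {0-2(w=2) 0-4(w=1) 2-3(w=4)}
step 4: add edge 4-7 (w=1); MST = {0-2(w=2) 0-4(w=1) 2-3(w=4) 4-7(w=1)}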